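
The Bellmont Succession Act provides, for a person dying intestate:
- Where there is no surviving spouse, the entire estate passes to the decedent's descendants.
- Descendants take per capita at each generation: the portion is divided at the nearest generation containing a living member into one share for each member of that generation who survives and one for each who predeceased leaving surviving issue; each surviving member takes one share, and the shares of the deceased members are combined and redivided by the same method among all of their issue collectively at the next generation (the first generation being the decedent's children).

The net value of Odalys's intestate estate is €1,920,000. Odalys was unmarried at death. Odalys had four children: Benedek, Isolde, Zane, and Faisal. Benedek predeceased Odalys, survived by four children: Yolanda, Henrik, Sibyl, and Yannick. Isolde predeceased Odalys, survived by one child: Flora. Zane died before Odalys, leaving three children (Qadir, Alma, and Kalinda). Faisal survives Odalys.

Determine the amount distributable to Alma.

Alma receives €180,000.

The entire €1,920,000 passes to the descendants.
That amount (€1,920,000) is divided at the children's generation into 4 shares of €480,000. Faisal takes €480,000. The 3 shares of the deceased (Benedek, Isolde, and Zane) are combined into a pool of €1,440,000.
That pool (€1,440,000) is divided at the grandchildren's generation equally among Yolanda, Henrik, Sibyl, Yannick, Flora, Qadir, Alma, and Kalinda: €180,000 each.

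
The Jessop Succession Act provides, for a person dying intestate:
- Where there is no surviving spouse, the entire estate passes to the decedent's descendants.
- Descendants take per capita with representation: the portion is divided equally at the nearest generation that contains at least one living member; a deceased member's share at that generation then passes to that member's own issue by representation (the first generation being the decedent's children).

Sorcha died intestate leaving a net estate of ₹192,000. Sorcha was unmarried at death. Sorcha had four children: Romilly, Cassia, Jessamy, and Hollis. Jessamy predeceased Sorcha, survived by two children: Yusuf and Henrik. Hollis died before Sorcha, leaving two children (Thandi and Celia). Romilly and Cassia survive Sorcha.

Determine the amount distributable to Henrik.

The entire ₹192,000 passes to the descendants.
That amount (₹192,000) is divided into 4 shares of ₹48,000: Romilly and Cassia each take ₹48,000; Jessamy's ₹48,000 share passes to Jessamy's issue; Hollis's ₹48,000 share passes to Hollis's issue.
Jessamy's share (₹48,000) is divided into 2 shares of ₹24,000: Yusuf and Henrik each take ₹24,000.
Hollis's share (₹48,000) is divided into 2 shares of ₹24,000: Thandi and Celia each take ₹24,000.

Henrik receives ₹24,000.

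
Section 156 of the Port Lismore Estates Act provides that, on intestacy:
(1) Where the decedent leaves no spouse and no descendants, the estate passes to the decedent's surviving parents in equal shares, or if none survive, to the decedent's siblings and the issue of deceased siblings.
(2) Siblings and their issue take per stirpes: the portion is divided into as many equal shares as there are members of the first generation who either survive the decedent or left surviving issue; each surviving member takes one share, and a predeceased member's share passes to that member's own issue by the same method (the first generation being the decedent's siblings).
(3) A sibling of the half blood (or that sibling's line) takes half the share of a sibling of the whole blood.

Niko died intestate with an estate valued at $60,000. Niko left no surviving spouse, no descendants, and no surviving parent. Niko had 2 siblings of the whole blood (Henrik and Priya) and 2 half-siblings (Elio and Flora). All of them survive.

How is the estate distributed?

Elio: $10,000; Henrik: $20,000; Flora: $10,000; Priya: $20,000

The entire $60,000 passes to the siblings and their issue.
Counting each half-blood sibling's line as half a unit, there are 3 units in $60,000, so one unit is $20,000. Whole-blood lines (Henrik and Priya) take $20,000 each; half-blood lines (Elio and Flora) take $10,000 each.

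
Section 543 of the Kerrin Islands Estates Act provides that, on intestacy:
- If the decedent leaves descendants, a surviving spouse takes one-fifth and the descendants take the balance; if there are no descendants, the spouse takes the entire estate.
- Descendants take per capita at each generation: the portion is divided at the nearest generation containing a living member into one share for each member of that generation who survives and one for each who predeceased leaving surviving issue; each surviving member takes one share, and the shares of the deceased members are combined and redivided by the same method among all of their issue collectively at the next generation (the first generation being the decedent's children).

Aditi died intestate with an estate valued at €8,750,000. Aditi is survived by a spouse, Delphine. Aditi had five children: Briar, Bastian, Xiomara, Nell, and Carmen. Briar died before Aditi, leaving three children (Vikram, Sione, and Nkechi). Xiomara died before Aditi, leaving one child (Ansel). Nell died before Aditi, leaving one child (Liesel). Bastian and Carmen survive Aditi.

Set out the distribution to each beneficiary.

Delphine: €1,750,000; Vikram: €840,000; Sione: €840,000; Nkechi: €840,000; Bastian: €1,400,000; Ansel: €840,000; Liesel: €840,000; Carmen: €1,400,000

Delphine takes one-fifth of €8,750,000 = €1,750,000. The remaining €7,000,000 passes to the descendants.
The descendants' portion (€7,000,000) is divided at the children's generation into 5 shares of €1,400,000. Bastian and Carmen each take €1,400,000. The 3 shares of the deceased (Briar, Xiomara, and Nell) are combined into a pool of €4,200,000.
That pool (€4,200,000) is divided at the grandchildren's generation equally among Vikram, Sione, Nkechi, Ansel, and Liesel: €840,000 each.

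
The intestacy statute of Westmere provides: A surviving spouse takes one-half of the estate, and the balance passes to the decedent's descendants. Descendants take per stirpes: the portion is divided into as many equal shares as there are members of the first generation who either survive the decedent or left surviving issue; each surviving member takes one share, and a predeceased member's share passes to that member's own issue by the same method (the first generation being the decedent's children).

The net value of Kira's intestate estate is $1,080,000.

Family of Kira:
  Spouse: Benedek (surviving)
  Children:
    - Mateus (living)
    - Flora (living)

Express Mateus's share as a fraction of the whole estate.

Benedek takes one-half of $1,080,000 = $540,000. The remaining $540,000 passes to the descendants.
The descendants' portion ($540,000) is divided into 2 shares of $270,000: Mateus and Flora each take $270,000.

Mateus receives 1/4 of the estate.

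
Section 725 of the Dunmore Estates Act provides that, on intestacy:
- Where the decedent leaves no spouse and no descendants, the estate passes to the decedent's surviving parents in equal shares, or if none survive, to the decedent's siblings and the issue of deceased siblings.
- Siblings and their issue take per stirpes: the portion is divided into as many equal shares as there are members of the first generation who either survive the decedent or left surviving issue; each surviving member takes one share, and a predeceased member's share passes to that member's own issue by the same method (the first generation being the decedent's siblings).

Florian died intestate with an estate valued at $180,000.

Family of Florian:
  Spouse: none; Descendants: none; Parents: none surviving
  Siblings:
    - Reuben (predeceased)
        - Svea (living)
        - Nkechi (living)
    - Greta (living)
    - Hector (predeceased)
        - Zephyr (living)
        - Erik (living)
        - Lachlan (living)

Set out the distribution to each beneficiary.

The entire $180,000 passes to the siblings and their issue.
That amount ($180,000) is divided into 3 shares of $60,000: Greta takes $60,000; Reuben's $60,000 share passes to Reuben's issue; Hector's $60,000 share passes to Hector's issue.
Reuben's share ($60,000) is divided into 2 shares of $30,000: Svea and Nkechi each take $30,000.
Hector's share ($60,000) is divided into 3 shares of $20,000: Zephyr, Erik, and Lachlan each take $20,000.

Svea: $30,000; Nkechi: $30,000; Greta: $60,000; Zephyr: $20,000; Erik: $20,000; Lachlan: $20,000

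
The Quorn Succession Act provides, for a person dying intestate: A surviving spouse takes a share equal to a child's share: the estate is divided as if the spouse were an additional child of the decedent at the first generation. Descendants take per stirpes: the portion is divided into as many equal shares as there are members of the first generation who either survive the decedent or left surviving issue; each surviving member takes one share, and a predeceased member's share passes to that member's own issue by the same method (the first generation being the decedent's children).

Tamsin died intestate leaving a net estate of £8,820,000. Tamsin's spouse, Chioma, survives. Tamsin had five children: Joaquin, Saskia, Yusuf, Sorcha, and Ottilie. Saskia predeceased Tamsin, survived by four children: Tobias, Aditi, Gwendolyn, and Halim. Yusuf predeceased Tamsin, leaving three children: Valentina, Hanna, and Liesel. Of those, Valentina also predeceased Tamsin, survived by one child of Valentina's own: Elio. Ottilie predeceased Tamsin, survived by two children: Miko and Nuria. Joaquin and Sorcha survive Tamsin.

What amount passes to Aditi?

The spouse counts as an additional share at the children's level, so there are 6 primary shares of £1,470,000. Chioma takes one such share (£1,470,000).
The children's combined portion (£7,350,000) is divided into 5 shares of £1,470,000: Joaquin and Sorcha each take £1,470,000; Saskia's £1,470,000 share passes to Saskia's issue; Yusuf's £1,470,000 share passes to Yusuf's issue; Ottilie's £1,470,000 share passes to Ottilie's issue.
Saskia's share (£1,470,000) is divided into 4 shares of £367,500: Tobias, Aditi, Gwendolyn, and Halim each take £367,500.
Yusuf's share (£1,470,000) is divided into 3 shares of £490,000: Hanna and Liesel each take £490,000; Valentina's £490,000 share passes to Valentina's issue.
Valentina's share (£490,000) passes entirely to Elio.
Ottilie's share (£1,470,000) is divided into 2 shares of £735,000: Miko and Nuria each take £735,000.

Aditi receives £367,500.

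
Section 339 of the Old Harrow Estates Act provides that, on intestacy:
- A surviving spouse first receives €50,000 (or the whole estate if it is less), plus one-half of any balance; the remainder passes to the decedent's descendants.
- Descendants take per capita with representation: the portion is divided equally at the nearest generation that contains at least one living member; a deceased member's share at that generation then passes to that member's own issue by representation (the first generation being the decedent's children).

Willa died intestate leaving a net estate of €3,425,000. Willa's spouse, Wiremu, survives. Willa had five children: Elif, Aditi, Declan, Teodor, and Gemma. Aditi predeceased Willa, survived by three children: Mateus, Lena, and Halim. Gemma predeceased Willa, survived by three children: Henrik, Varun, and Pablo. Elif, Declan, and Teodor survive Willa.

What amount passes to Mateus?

Mateus receives €112,500.

Wiremu first takes €50,000, leaving a balance of €3,375,000. Wiremu then takes one-half of the balance (€1,687,500), for a total of €1,737,500. The remaining €1,687,500 passes to the descendants.
The descendants' portion (€1,687,500) is divided into 5 shares of €337,500: Elif, Declan, and Teodor each take €337,500; Aditi's €337,500 share passes to Aditi's issue; Gemma's €337,500 share passes to Gemma's issue.
Aditi's share (€337,500) is divided into 3 shares of €112,500: Mateus, Lena, and Halim each take €112,500.
Gemma's share (€337,500) is divided into 3 shares of €112,500: Henrik, Varun, and Pablo each take €112,500.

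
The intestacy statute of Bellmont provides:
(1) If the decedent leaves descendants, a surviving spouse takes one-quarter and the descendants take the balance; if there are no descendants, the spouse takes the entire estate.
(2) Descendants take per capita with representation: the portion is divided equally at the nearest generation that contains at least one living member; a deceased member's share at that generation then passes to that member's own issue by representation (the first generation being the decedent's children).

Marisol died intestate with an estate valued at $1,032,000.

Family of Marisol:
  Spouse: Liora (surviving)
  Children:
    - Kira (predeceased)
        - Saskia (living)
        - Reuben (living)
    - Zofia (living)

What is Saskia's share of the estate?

Saskia receives $193,500.

Liora takes one-quarter of $1,032,000 = $258,000. The remaining $774,000 passes to the descendants.
The descendants' portion ($774,000) is divided into 2 shares of $387,000: Zofia takes $387,000; Kira's $387,000 share passes to Kira's issue.
Kira's share ($387,000) is divided into 2 shares of $193,500: Saskia and Reuben each take $193,500.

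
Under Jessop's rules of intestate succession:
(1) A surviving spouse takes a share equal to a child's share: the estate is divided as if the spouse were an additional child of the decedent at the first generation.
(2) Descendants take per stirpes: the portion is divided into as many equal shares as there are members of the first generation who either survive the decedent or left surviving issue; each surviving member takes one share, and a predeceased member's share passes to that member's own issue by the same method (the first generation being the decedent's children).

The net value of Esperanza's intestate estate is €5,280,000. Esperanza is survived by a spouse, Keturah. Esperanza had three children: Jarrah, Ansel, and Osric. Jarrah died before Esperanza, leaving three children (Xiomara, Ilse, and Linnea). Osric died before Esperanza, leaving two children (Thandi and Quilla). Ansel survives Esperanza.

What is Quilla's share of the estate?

Quilla receives €660,000.

The spouse counts as an additional share at the children's level, so there are 4 primary shares of €1,320,000. Keturah takes one such share (€1,320,000).
The children's combined portion (€3,960,000) is divided into 3 shares of €1,320,000: Ansel takes €1,320,000; Jarrah's €1,320,000 share passes to Jarrah's issue; Osric's €1,320,000 share passes to Osric's issue.
Jarrah's share (€1,320,000) is divided into 3 shares of €440,000: Xiomara, Ilse, and Linnea each take €440,000.
Osric's share (€1,320,000) is divided into 2 shares of €660,000: Thandi and Quilla each take €660,000.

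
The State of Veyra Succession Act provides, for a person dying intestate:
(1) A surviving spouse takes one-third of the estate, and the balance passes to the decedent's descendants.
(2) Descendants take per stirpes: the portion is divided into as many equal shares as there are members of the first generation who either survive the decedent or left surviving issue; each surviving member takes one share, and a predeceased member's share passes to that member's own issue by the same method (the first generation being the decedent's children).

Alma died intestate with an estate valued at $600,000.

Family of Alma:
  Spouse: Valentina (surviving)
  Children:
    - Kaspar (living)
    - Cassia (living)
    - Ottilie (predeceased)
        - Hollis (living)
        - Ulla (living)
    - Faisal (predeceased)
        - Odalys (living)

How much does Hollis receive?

Hollis receives $50,000.

Valentina takes one-third of $600,000 = $200,000. The remaining $400,000 passes to the descendants.
The descendants' portion ($400,000) is divided into 4 shares of $100,000: Kaspar and Cassia each take $100,000; Ottilie's $100,000 share passes to Ottilie's issue; Faisal's $100,000 share passes to Faisal's issue.
Ottilie's share ($100,000) is divided into 2 shares of $50,000: Hollis and Ulla each take $50,000.
Faisal's share ($100,000) passes entirely to Odalys.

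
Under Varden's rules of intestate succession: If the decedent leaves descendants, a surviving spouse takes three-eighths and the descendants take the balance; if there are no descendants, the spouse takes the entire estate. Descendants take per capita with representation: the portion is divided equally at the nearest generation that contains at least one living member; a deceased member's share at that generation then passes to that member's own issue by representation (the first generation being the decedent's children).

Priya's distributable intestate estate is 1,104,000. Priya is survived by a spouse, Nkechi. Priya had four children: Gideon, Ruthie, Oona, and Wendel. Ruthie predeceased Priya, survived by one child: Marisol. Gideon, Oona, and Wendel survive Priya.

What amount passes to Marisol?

Nkechi takes three-eighths of 1,104,000 = 414,000. The remaining 690,000 passes to the descendants.
The descendants' portion (690,000) is divided into 4 shares of 172,500: Gideon, Oona, and Wendel each take 172,500; Ruthie's 172,500 share passes to Ruthie's issue.
Ruthie's share (172,500) passes entirely to Marisol.

Marisol receives 172,500.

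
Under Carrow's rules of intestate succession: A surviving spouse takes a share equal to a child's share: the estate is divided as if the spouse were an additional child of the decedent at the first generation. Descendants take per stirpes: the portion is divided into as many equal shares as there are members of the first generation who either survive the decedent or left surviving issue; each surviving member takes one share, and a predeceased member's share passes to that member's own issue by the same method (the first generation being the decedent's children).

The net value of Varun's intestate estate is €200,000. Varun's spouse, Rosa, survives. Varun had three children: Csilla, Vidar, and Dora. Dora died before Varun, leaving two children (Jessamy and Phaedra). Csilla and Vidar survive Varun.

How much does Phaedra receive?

Phaedra receives €25,000.

The spouse counts as an additional share at the children's level, so there are 4 primary shares of €50,000. Rosa takes one such share (€50,000).
The children's combined portion (€150,000) is divided into 3 shares of €50,000: Csilla and Vidar each take €50,000; Dora's €50,000 share passes to Dora's issue.
Dora's share (€50,000) is divided into 2 shares of €25,000: Jessamy and Phaedra each take €25,000.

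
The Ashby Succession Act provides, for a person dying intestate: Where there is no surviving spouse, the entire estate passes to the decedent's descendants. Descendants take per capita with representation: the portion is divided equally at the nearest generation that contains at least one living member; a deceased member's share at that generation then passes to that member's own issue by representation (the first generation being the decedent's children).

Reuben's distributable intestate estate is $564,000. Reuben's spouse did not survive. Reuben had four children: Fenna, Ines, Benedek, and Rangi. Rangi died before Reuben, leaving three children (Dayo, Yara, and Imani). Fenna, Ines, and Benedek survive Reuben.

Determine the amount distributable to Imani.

Imani receives $47,000.

The entire $564,000 passes to the descendants.
That amount ($564,000) is divided into 4 shares of $141,000: Fenna, Ines, and Benedek each take $141,000; Rangi's $141,000 share passes to Rangi's issue.
Rangi's share ($141,000) is divided into 3 shares of $47,000: Dayo, Yara, and Imani each take $47,000.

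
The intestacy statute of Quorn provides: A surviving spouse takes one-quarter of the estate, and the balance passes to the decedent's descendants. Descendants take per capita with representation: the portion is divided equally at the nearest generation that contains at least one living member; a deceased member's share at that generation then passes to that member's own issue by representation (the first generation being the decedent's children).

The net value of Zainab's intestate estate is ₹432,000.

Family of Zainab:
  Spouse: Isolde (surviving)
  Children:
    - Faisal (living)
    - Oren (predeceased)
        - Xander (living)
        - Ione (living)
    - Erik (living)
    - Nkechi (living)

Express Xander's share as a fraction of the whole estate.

Xander receives 3/32 of the estate.

Isolde takes one-quarter of ₹432,000 = ₹108,000. The remaining ₹324,000 passes to the descendants.
The descendants' portion (₹324,000) is divided into 4 shares of ₹81,000: Faisal, Erik, and Nkechi each take ₹81,000; Oren's ₹81,000 share passes to Oren's issue.
Oren's share (₹81,000) is divided into 2 shares of ₹40,500: Xander and Ione each take ₹40,500.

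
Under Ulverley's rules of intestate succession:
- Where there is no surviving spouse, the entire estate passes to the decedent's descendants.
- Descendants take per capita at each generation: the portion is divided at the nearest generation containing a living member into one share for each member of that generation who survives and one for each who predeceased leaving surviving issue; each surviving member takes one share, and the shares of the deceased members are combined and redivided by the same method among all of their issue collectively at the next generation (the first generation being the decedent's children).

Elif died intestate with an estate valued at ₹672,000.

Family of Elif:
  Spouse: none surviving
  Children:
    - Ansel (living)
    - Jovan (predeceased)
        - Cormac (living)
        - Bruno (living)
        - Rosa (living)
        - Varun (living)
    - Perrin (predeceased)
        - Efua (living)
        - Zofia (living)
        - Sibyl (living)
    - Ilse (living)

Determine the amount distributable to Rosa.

Rosa receives ₹48,000.

The entire ₹672,000 passes to the descendants.
That amount (₹672,000) is divided at the children's generation into 4 shares of ₹168,000. Ansel and Ilse each take ₹168,000. The 2 shares of the deceased (Jovan and Perrin) are combined into a pool of ₹336,000.
That pool (₹336,000) is divided at the grandchildren's generation equally among Cormac, Bruno, Rosa, Varun, Efua, Zofia, and Sibyl: ₹48,000 each.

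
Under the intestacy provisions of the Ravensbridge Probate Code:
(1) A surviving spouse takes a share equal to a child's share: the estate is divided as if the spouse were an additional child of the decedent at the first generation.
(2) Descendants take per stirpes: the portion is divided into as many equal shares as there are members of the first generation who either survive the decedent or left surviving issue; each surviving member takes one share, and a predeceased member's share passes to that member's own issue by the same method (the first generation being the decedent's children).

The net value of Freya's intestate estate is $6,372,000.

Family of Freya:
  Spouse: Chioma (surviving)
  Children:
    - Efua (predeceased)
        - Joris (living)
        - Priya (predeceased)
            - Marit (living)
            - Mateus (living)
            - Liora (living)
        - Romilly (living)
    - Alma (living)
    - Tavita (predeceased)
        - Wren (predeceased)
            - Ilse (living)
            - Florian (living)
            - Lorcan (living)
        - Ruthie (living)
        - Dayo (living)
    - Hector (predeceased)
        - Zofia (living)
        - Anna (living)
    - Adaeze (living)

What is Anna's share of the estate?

Anna receives $531,000.

The spouse counts as an additional share at the children's level, so there are 6 primary shares of $1,062,000. Chioma takes one such share ($1,062,000).
The children's combined portion ($5,310,000) is divided into 5 shares of $1,062,000: Alma and Adaeze each take $1,062,000; Efua's $1,062,000 share passes to Efua's issue; Tavita's $1,062,000 share passes to Tavita's issue; Hector's $1,062,000 share passes to Hector's issue.
Efua's share ($1,062,000) is divided into 3 shares of $354,000: Joris and Romilly each take $354,000; Priya's $354,000 share passes to Priya's issue.
Priya's share ($354,000) is divided into 3 shares of $118,000: Marit, Mateus, and Liora each take $118,000.
Tavita's share ($1,062,000) is divided into 3 shares of $354,000: Ruthie and Dayo each take $354,000; Wren's $354,000 share passes to Wren's issue.
Wren's share ($354,000) is divided into 3 shares of $118,000: Ilse, Florian, and Lorcan each take $118,000.
Hector's share ($1,062,000) is divided into 2 shares of $531,000: Zofia and Anna each take $531,000.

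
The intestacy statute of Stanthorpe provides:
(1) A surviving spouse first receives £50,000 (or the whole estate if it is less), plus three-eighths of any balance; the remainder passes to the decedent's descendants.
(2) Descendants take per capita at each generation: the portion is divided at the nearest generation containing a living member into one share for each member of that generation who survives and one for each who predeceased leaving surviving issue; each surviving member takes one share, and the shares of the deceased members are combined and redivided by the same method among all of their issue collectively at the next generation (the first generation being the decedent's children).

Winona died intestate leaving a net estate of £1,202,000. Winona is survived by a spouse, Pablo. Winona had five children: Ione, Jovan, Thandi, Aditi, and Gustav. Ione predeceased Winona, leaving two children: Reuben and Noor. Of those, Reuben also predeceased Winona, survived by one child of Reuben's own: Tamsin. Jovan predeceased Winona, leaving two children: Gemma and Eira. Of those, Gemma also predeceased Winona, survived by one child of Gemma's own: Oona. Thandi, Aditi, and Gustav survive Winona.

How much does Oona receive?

Oona receives £72,000.

Pablo first takes £50,000, leaving a balance of £1,152,000. Pablo then takes three-eighths of the balance (£432,000), for a total of £482,000. The remaining £720,000 passes to the descendants.
The descendants' portion (£720,000) is divided at the children's generation into 5 shares of £144,000. Thandi, Aditi, and Gustav each take £144,000. The 2 shares of the deceased (Ione and Jovan) are combined into a pool of £288,000.
That pool (£288,000) is divided at the grandchildren's generation into 4 shares of £72,000. Noor and Eira each take £72,000. The 2 shares of the deceased (Reuben and Gemma) are combined into a pool of £144,000.
That pool (£144,000) is divided at the great-grandchildren's generation equally among Tamsin and Oona: £72,000 each.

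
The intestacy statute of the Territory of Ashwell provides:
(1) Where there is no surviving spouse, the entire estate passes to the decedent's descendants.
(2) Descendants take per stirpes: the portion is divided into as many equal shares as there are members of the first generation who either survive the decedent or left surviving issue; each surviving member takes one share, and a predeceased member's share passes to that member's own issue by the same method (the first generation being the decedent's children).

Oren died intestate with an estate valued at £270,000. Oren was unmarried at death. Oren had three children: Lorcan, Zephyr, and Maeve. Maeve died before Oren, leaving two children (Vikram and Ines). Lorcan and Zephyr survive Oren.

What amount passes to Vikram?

The entire £270,000 passes to the descendants.
That amount (£270,000) is divided into 3 shares of £90,000: Lorcan and Zephyr each take £90,000; Maeve's £90,000 share passes to Maeve's issue.
Maeve's share (£90,000) is divided into 2 shares of £45,000: Vikram and Ines each take £45,000.

Vikram receives £45,000.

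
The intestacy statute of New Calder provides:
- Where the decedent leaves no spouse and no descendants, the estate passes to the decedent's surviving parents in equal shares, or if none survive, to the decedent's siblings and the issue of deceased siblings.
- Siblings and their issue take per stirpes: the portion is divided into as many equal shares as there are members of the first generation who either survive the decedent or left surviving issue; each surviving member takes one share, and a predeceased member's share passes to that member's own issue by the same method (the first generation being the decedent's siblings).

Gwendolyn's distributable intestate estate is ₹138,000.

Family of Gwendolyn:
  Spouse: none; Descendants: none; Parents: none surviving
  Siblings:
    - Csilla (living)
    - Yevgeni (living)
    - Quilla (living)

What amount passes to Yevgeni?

Yevgeni receives ₹46,000.

The entire ₹138,000 passes to the siblings and their issue.
That amount (₹138,000) is divided into 3 shares of ₹46,000: Csilla, Yevgeni, and Quilla each take ₹46,000.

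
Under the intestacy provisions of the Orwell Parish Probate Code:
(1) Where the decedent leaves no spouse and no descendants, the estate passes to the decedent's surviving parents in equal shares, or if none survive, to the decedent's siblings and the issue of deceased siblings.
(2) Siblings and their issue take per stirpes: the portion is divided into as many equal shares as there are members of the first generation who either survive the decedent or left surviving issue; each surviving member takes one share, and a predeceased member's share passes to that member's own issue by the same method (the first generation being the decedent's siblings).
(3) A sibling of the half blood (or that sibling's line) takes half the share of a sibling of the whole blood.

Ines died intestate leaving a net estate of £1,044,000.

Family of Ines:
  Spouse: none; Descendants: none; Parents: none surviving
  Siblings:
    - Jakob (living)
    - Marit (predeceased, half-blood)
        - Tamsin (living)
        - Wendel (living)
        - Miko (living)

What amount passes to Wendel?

Wendel receives £116,000.

The entire £1,044,000 passes to the siblings and their issue.
Counting each half-blood sibling's line as half a unit, there are 3/2 units in £1,044,000, so one unit is £696,000. Whole-blood lines (Jakob) take £696,000 each; half-blood lines (Marit) take £348,000 each.
Marit's share (£348,000) is divided into 3 shares of £116,000: Tamsin, Wendel, and Miko each take £116,000.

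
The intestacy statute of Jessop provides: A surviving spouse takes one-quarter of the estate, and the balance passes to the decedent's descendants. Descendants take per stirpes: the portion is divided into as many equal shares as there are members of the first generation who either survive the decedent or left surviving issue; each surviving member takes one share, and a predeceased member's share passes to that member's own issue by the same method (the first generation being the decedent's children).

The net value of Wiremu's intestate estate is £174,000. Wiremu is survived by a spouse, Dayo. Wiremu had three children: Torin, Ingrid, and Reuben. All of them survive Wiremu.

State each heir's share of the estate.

Dayo: £43,500; Torin: £43,500; Ingrid: £43,500; Reuben: £43,500

Dayo takes one-quarter of £174,000 = £43,500. The remaining £130,500 passes to the descendants.
The descendants' portion (£130,500) is divided into 3 shares of £43,500: Torin, Ingrid, and Reuben each take £43,500.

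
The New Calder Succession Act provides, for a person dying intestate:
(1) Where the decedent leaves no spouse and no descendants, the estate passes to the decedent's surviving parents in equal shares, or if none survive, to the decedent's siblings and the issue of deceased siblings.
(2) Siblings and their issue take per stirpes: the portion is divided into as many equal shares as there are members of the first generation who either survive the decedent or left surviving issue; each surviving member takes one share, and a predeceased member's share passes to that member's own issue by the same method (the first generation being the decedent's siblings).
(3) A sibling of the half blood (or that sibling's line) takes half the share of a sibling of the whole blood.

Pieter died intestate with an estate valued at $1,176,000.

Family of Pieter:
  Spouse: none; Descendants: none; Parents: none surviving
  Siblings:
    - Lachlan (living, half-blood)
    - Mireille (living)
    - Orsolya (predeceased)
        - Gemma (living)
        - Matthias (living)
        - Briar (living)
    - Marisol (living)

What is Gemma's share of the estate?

Gemma receives $112,000.

The entire $1,176,000 passes to the siblings and their issue.
Counting each half-blood sibling's line as half a unit, there are 7/2 units in $1,176,000, so one unit is $336,000. Whole-blood lines (Mireille, Orsolya, and Marisol) take $336,000 each; half-blood lines (Lachlan) take $168,000 each.
Orsolya's share ($336,000) is divided into 3 shares of $112,000: Gemma, Matthias, and Briar each take $112,000.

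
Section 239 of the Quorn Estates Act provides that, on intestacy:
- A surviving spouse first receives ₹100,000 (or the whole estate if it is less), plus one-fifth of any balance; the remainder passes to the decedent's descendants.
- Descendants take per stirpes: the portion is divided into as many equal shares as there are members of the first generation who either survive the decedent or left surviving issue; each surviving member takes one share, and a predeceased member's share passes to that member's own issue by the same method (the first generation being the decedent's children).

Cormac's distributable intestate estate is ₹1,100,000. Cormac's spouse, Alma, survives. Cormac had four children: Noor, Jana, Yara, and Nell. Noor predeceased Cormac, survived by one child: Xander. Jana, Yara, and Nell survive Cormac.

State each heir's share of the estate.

Alma: ₹300,000; Xander: ₹200,000; Jana: ₹200,000; Yara: ₹200,000; Nell: ₹200,000

Alma first takes ₹100,000, leaving a balance of ₹1,000,000. Alma then takes one-fifth of the balance (₹200,000), for a total of ₹300,000. The remaining ₹800,000 passes to the descendants.
The descendants' portion (₹800,000) is divided into 4 shares of ₹200,000: Jana, Yara, and Nell each take ₹200,000; Noor's ₹200,000 share passes to Noor's issue.
Noor's share (₹200,000) passes entirely to Xander.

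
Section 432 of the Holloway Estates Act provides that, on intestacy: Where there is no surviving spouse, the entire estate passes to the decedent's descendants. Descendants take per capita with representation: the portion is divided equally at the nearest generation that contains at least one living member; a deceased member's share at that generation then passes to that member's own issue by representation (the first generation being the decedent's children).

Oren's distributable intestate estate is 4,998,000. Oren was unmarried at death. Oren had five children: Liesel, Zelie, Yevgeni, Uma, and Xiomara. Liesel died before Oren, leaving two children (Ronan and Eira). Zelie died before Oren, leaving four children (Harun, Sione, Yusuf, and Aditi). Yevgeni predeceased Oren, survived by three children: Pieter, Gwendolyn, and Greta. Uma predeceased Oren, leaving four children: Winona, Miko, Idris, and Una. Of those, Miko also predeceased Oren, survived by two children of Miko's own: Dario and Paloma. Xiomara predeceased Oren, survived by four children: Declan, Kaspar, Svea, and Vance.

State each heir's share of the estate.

The entire 4,998,000 passes to the descendants.
No child survives, so the initial division is made at the grandchildren's generation.
That amount (4,998,000) is divided into 17 shares of 294,000: Ronan, Eira, Harun, Sione, Yusuf, Aditi, Pieter, Gwendolyn, Greta, Winona, Idris, Una, Declan, Kaspar, Svea, and Vance each take 294,000; Miko's 294,000 share passes to Miko's issue.
Miko's share (294,000) is divided into 2 shares of 147,000: Dario and Paloma each take 147,000.

Ronan: 294,000; Eira: 294,000; Harun: 294,000; Sione: 294,000; Yusuf: 294,000; Aditi: 294,000; Pieter: 294,000; Gwendolyn: 294,000; Greta: 294,000; Winona: 294,000; Dario: 147,000; Paloma: 147,000; Idris: 294,000; Una: 294,000; Declan: 294,000; Kaspar: 294,000; Svea: 294,000; Vance: 294,000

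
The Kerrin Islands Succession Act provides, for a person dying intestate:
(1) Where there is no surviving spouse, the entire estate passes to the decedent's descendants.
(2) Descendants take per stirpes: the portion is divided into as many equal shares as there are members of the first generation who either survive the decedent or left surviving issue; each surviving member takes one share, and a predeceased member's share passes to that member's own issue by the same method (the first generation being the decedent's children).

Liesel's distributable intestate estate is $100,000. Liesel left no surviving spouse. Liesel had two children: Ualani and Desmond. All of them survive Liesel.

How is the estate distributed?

Ualani: $50,000; Desmond: $50,000

The entire $100,000 passes to the descendants.
That amount ($100,000) is divided into 2 shares of $50,000: Ualani and Desmond each take $50,000.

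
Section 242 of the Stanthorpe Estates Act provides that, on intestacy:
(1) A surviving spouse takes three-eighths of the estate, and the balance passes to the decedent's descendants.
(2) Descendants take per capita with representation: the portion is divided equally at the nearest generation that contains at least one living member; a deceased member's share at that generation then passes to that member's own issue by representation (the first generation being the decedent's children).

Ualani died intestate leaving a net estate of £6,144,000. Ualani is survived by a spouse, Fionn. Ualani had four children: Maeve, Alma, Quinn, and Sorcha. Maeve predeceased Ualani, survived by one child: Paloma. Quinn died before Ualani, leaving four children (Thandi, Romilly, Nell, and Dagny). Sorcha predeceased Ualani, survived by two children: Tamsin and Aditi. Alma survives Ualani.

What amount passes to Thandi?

Thandi receives £240,000.

Fionn takes three-eighths of £6,144,000 = £2,304,000. The remaining £3,840,000 passes to the descendants.
The descendants' portion (£3,840,000) is divided into 4 shares of £960,000: Alma takes £960,000; Maeve's £960,000 share passes to Maeve's issue; Quinn's £960,000 share passes to Quinn's issue; Sorcha's £960,000 share passes to Sorcha's issue.
Maeve's share (£960,000) passes entirely to Paloma.
Quinn's share (£960,000) is divided into 4 shares of £240,000: Thandi, Romilly, Nell, and Dagny each take £240,000.
Sorcha's share (£960,000) is divided into 2 shares of £480,000: Tamsin and Aditi each take £480,000.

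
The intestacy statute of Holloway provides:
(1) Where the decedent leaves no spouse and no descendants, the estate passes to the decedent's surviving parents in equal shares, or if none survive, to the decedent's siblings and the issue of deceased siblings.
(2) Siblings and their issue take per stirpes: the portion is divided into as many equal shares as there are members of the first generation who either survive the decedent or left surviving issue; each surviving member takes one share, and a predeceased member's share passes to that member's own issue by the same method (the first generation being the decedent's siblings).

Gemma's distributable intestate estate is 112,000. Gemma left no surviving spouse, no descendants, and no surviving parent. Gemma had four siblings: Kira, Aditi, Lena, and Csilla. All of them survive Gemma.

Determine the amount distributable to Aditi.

The entire 112,000 passes to the siblings and their issue.
That amount (112,000) is divided into 4 shares of 28,000: Kira, Aditi, Lena, and Csilla each take 28,000.

Aditi receives 28,000.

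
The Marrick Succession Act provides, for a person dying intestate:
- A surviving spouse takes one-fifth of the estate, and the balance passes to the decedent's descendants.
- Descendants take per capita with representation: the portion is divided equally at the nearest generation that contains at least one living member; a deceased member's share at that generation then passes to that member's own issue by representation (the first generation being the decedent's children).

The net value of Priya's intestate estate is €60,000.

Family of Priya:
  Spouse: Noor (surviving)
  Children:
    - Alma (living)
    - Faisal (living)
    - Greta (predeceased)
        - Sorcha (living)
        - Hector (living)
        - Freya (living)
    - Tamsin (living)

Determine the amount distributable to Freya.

Freya receives €4,000.

Noor takes one-fifth of €60,000 = €12,000. The remaining €48,000 passes to the descendants.
The descendants' portion (€48,000) is divided into 4 shares of €12,000: Alma, Faisal, and Tamsin each take €12,000; Greta's €12,000 share passes to Greta's issue.
Greta's share (€12,000) is divided into 3 shares of €4,000: Sorcha, Hector, and Freya each take €4,000.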